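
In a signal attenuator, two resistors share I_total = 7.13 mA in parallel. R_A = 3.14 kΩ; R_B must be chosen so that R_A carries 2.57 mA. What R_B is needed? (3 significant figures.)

The fraction through R_A equals R_B/(R_A+R_B).
2.57/7.13 = R_B/(R_A + R_B) → R_B = R_A · (0.3604)/(1 − 0.3604) = 3.14 × 0.5636 = 1.770 kΩ.

R_B ≈ 1.77 kΩ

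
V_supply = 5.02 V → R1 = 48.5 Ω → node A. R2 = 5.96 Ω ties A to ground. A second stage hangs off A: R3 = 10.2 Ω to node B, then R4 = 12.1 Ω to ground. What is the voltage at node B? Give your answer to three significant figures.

Node A sees R2 in parallel with the series input of stage 2, R3 + R4 = 22.30 Ω.
Effective lower resistance at A: R2 ‖ 22.30 = 4.703 Ω.
V_A = 5.02 × 4.703/(48.5 + 4.703) = 0.4438 V.
Then the unloaded second divider: V_B = V_A × R4/(R3+R4) = 0.4438 × 0.5426 = 0.2408 V.

V_B ≈ 0.241 V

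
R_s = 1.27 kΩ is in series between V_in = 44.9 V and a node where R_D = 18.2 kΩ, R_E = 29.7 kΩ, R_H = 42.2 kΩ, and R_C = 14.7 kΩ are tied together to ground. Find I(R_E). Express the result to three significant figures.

I ≈ 1.23 mA

Parallel bank: R_p = 1/(1/18.2 + 1/29.7 + 1/42.2 + 1/14.7) = 5.545 kΩ.
Node voltage V_A = V_in · R_p/(R_s + R_p) = 44.9 × 0.8136 = 36.53 V.
I(R_E) = V_A / R_E = 36.53/29.7 = 1.230 mA.
(Equivalently: I_total = 6.588 mA, then current-divider fraction G_k/ΣG = 0.1867.)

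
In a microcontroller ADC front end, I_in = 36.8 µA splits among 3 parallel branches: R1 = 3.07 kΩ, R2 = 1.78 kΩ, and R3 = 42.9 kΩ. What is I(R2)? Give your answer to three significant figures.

I ≈ 22.7 µA

ΣG = 1/3.07 + 1/1.78 + 1/42.9 = 0.9108.
Current divider: I(R2) = I_in · G_k/ΣG = 36.8 × (0.5618/0.9108) = 36.8 × 0.6168 = 22.70 µA.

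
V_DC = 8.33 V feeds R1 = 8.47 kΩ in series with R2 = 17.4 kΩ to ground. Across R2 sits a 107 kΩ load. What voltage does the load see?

V_out ≈ 5.32 V

First combine the lower leg with the load: R2 ‖ R_L = 14.97 kΩ.
Voltage divider with the loaded lower leg: V_out = 8.33 × 14.97/(8.47 + 14.97) = 8.33 × 0.6386 = 5.319 V.
(Unloaded it would be 5.60 V; the load pulls it down.)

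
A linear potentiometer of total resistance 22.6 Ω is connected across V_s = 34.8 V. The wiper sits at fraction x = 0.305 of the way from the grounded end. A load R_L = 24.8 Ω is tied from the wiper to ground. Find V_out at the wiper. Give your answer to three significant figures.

V_out ≈ 8.90 V

The pot divides into 15.71 Ω above the wiper and 6.893 Ω below.
(x·R_p) ‖ R_L = 5.394 Ω.
V_out = 34.8 × 5.394/(15.71 + 5.394) = 8.896 V.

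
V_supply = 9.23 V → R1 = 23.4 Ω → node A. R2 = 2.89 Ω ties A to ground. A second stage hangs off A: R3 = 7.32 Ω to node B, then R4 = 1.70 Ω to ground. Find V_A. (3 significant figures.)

Looking into the second stage from A: R3 + R4 = 9.020 Ω appears in parallel with R2.
Effective lower resistance at A: R2 ‖ 9.020 = 2.189 Ω.
So V_A = 9.23 × 0.08553 = 0.7895 V.

V_A ≈ 0.789 V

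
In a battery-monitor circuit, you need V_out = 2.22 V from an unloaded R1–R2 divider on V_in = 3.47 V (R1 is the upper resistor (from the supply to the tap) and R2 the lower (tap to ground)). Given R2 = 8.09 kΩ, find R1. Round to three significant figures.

R1 ≈ 4.56 kΩ

The divider ratio is R2/(R1+R2) = 2.22/3.47 = 0.6398.
So R1 = R2 · (V_in/V_out − 1) = 8.09 × (3.47/2.22 − 1) = 8.09 × 0.5631 = 4.555 kΩ.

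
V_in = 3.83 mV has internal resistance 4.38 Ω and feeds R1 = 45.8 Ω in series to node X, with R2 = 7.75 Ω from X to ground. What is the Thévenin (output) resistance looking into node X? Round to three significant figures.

R1' = 4.38 + 45.8 = 50.18 Ω (source resistance + R1).
Zeroing V_in shorts the top of R1' to ground, so R_th = R1' ‖ R2 = 6.713 Ω.

R_th ≈ 6.71 Ω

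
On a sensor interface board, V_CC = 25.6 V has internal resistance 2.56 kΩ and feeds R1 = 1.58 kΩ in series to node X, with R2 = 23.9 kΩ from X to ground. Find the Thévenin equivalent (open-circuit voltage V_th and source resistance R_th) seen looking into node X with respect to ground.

R1' = 2.56 + 1.58 = 4.140 kΩ (source resistance + R1).
V_th is the unloaded tap voltage: V_CC · R2/(R1'+R2) = 25.6 × 0.8524 = 21.82 V.
With V_CC suppressed (replaced by a short), R_th = R1' ‖ R2 = (4.140 × 23.9)/(4.140 + 23.9) = 3.529 kΩ.

V_th ≈ 21.8 V, R_th ≈ 3.53 kΩ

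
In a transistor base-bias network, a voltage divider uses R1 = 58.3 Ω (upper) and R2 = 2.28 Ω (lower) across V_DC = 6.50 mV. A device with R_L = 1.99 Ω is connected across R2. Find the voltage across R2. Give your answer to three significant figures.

V_out ≈ 0.116 mV

The load sits in parallel with R2, giving an effective lower resistance R2' = R2·R_L/(R2+R_L) = 1.063 Ω.
Voltage divider with the loaded lower leg: V_out = 6.50 × 1.063/(58.3 + 1.063) = 6.50 × 0.01790 = 0.1163 mV.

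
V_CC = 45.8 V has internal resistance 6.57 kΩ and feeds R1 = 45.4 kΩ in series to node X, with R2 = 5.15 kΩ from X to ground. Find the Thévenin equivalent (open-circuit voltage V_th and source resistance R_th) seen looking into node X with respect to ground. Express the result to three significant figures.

V_th ≈ 4.13 V, R_th ≈ 4.69 kΩ

R1' = 6.57 + 45.4 = 51.97 kΩ (source resistance + R1).
V_th is the unloaded tap voltage: V_CC · R2/(R1'+R2) = 45.8 × 0.09016 = 4.129 V.
Looking into X with the source shorted: R_th = R1'·R2/(R1'+R2) = 51.97 × 5.15/57.12 = 4.686 kΩ.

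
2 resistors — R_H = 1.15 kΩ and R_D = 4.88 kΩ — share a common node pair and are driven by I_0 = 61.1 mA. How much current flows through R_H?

I ≈ 49.4 mA

For two parallel branches, I_k = I_0 · (other R)/(sum of R).
I(R_H) = 61.1 × 4.88/(1.15 + 4.88) = 61.1 × 0.8093 = 49.45 mA.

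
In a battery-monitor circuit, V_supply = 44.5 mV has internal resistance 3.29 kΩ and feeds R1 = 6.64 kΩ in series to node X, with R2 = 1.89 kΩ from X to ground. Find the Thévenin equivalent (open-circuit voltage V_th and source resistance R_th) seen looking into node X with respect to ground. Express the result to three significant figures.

R1' = 3.29 + 6.64 = 9.930 kΩ (source resistance + R1).
Open-circuit (no load on X): V_th = V_supply · R2/(R1' + R2) = 44.5 × 1.89/(9.930 + 1.89) = 7.115 mV.
Zeroing V_supply shorts the top of R1' to ground, so R_th = R1' ‖ R2 = 1.588 kΩ.

V_th ≈ 7.12 mV, R_th ≈ 1.59 kΩ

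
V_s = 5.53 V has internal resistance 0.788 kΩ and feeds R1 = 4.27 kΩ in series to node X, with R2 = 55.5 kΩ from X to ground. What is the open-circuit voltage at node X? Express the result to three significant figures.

R1' = 0.788 + 4.27 = 5.058 kΩ (source resistance + R1).
With X open, the divider is unloaded: V_th = 5.53 × 55.5/60.56 = 5.068 V.

V_th ≈ 5.07 V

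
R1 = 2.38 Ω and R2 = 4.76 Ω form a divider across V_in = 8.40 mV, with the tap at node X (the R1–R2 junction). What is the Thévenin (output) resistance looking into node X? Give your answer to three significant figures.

With V_in suppressed (replaced by a short), R_th = R1 ‖ R2 = (2.380 × 4.76)/(2.380 + 4.76) = 1.587 Ω.

R_th ≈ 1.59 Ω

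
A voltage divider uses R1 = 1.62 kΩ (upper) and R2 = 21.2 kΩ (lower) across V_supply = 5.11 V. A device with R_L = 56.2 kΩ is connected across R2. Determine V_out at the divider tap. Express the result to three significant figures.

V_out ≈ 4.62 V

R2 ‖ R_L = (21.2 × 56.2)/(21.2 + 56.2) = 15.39 kΩ.
Now apply the divider: V_out = 5.11 × 0.9048 = 4.623 V.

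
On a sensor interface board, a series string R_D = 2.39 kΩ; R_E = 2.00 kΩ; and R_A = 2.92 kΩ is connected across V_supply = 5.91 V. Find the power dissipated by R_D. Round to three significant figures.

The common current is I = 5.91/7.310 = 0.8085 mA.
V(R_D) = I·R = 1.932 V; P = V·I = 1.932 × 0.8085 = 1.562 mW.

P ≈ 1.56 mW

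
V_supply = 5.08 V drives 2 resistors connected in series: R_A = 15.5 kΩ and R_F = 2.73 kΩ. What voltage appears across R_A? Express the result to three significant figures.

ΣR = 15.5 + 2.73 = 18.23 kΩ.
V = V_supply · R/ΣR = 5.08 × 0.8502 = 4.319 V.

V ≈ 4.32 V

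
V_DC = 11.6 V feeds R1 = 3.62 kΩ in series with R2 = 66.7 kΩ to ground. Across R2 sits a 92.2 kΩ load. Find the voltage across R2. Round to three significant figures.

First combine the lower leg with the load: R2 ‖ R_L = 38.70 kΩ.
Now apply the divider: V_out = 11.6 × 0.9145 = 10.61 V.

V_out ≈ 10.6 V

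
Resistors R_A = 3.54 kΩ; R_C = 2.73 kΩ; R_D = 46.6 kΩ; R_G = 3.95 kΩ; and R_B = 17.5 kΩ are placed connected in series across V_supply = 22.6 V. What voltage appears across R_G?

V ≈ 1.20 V

ΣR = 3.54 + 2.73 + 46.6 + 3.95 + 17.5 = 74.32 kΩ.
Voltage divider: V = V_supply · (3.950 / 74.32) = 22.6 × 0.05315 = 1.201 V.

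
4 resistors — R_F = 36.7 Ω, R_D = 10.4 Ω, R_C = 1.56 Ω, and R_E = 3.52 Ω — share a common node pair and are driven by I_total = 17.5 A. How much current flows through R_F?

ΣG = 1/36.7 + 1/10.4 + 1/1.56 + 1/3.52 = 1.049.
By the current-divider rule, I = I_total · G_k/ΣG = 17.5 × 0.02599 = 0.4548 A.

I ≈ 0.455 A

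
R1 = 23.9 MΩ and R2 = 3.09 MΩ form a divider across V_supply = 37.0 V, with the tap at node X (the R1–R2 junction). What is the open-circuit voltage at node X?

With X open, the divider is unloaded: V_th = 37.0 × 3.09/26.99 = 4.236 V.

V_th ≈ 4.24 V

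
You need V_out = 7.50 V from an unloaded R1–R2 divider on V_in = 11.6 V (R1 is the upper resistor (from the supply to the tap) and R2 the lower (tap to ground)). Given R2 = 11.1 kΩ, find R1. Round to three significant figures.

The divider ratio is R2/(R1+R2) = 7.50/11.6 = 0.6466.
So R1 = R2 · (V_in/V_out − 1) = 11.1 × (11.6/7.50 − 1) = 11.1 × 0.5467 = 6.068 kΩ.

R1 ≈ 6.07 kΩ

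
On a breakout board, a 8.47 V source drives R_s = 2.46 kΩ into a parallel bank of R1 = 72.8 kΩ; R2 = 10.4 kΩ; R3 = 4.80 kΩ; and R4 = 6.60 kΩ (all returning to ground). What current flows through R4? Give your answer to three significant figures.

I ≈ 0.595 mA

Combine the parallel branches: R_p = (1/72.8 + 1/10.4 + 1/4.80 + 1/6.60)⁻¹ = 2.129 kΩ.
Node voltage V_A = V_supply · R_p/(R_s + R_p) = 8.47 × 0.4639 = 3.929 V.
I(R4) = V_A / R4 = 3.929/6.60 = 0.5954 mA.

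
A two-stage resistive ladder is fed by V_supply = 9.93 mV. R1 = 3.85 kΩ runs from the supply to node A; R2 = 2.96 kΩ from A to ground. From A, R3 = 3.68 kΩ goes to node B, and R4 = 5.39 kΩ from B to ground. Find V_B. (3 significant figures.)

V_B ≈ 2.17 mV

Node A sees R2 in parallel with the series input of stage 2, R3 + R4 = 9.070 kΩ.
Effective lower resistance at A: R2 ‖ 9.070 = 2.232 kΩ.
V_A = 9.93 × 2.232/(3.85 + 2.232) = 3.644 mV.
Stage 2 is unloaded, so V_B = V_A · R4/(R3+R4) = 3.644 × 5.39/9.070 = 2.165 mV.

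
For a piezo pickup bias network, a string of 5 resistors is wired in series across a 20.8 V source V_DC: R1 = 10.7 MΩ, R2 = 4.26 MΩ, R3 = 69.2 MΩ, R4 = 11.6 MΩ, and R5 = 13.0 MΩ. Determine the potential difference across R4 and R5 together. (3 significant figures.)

V ≈ 4.70 V

Series total: ΣR = 10.7 + 4.26 + 69.2 + 11.6 + 13.0 = 108.8 MΩ.
R_{R4..R5} = 11.6 + 13.0 = 24.60 MΩ.
By the voltage-divider rule, V = 20.8 × 24.60/108.8 = 4.705 V.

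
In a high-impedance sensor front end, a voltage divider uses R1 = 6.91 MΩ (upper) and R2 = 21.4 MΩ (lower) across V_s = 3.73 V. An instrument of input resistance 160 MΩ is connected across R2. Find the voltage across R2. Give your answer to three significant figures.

R2 ‖ R_L = (21.4 × 160)/(21.4 + 160) = 18.88 MΩ.
Now apply the divider: V_out = 3.73 × 0.7320 = 2.730 V.

V_out ≈ 2.73 V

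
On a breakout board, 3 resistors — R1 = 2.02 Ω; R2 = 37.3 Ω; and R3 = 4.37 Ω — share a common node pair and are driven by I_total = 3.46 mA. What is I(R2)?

I ≈ 0.124 mA

Conductances: ΣG = 1/2.02 + 1/37.3 + 1/4.37 = 0.7507 (1/Ω).
By the current-divider rule, I = I_total · G_k/ΣG = 3.46 × 0.03571 = 0.1236 mA.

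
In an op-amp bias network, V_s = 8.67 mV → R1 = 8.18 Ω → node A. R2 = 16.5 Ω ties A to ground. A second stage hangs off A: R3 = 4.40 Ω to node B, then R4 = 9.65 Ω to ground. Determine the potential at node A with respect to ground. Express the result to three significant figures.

V_A ≈ 4.17 mV

Looking into the second stage from A: R3 + R4 = 14.05 Ω appears in parallel with R2.
R2 ‖ (R3+R4) = 7.588 Ω.
So V_A = 8.67 × 0.4812 = 4.172 mV.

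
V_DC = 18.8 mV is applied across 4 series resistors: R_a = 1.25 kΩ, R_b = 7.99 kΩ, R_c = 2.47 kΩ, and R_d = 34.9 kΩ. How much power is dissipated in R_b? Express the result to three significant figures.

Series current I = V_DC/ΣR = 18.8/46.61 = 0.4033 µA.
V(R_b) = I·R = 3.223 mV; P = V·I = 3.223 × 0.4033 = 1.300 nW.

P ≈ 1.30 nW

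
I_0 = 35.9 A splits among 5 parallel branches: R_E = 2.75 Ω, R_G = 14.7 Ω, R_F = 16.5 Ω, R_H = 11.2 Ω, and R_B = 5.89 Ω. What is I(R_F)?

Conductances: ΣG = 1/2.75 + 1/14.7 + 1/16.5 + 1/11.2 + 1/5.89 = 0.7513 (1/Ω).
Current divider: I(R_F) = I_0 · G_k/ΣG = 35.9 × (0.06061/0.7513) = 35.9 × 0.08066 = 2.896 A.

I ≈ 2.90 A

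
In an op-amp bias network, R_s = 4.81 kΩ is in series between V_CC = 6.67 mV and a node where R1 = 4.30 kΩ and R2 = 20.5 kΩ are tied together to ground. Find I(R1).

Combine the parallel branches: R_p = (1/4.30 + 1/20.5)⁻¹ = 3.554 kΩ.
V_A by voltage divider: V_A = 6.67 × 3.554/(4.81 + 3.554) = 2.834 mV.
I(R1) = V_A / R1 = 2.834/4.30 = 0.6592 µA.
(Equivalently: I_total = 0.7974 µA, then current-divider fraction G_k/ΣG = 0.8266.)

I ≈ 0.659 µA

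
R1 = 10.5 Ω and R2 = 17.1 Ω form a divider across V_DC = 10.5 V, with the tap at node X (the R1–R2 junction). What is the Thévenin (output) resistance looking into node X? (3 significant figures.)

R_th ≈ 6.51 Ω

Looking into X with the source shorted: R_th = R1·R2/(R1+R2) = 10.50 × 17.1/27.60 = 6.505 Ω.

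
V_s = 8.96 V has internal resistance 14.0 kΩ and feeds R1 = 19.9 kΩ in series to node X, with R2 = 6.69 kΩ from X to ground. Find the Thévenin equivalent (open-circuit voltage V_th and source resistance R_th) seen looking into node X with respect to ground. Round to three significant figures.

V_th ≈ 1.48 V, R_th ≈ 5.59 kΩ

R1' = 14.0 + 19.9 = 33.90 kΩ (source resistance + R1).
With X open, the divider is unloaded: V_th = 8.96 × 6.69/40.59 = 1.477 V.
With V_s suppressed (replaced by a short), R_th = R1' ‖ R2 = (33.90 × 6.69)/(33.90 + 6.69) = 5.587 kΩ.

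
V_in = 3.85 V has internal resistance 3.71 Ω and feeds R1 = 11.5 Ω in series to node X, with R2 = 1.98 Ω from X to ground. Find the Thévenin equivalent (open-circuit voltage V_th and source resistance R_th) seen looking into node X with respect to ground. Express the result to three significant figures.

R1' = 3.71 + 11.5 = 15.21 Ω (source resistance + R1).
V_th is the unloaded tap voltage: V_in · R2/(R1'+R2) = 3.85 × 0.1152 = 0.4435 V.
With V_in suppressed (replaced by a short), R_th = R1' ‖ R2 = (15.21 × 1.98)/(15.21 + 1.98) = 1.752 Ω.

V_th ≈ 0.443 V, R_th ≈ 1.75 Ω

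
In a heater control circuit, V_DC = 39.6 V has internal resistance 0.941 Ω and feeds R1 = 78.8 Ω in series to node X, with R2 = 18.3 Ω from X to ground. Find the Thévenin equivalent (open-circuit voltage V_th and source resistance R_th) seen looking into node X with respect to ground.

R1' = 0.941 + 78.8 = 79.74 Ω (source resistance + R1).
With X open, the divider is unloaded: V_th = 39.6 × 18.3/98.04 = 7.392 V.
Zeroing V_DC shorts the top of R1' to ground, so R_th = R1' ‖ R2 = 14.88 Ω.

V_th ≈ 7.39 V, R_th ≈ 14.9 Ω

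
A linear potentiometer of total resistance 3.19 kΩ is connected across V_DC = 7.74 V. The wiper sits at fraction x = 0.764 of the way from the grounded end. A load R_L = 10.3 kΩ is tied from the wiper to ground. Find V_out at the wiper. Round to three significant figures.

V_out ≈ 5.60 V

Lower segment x·R_p = 2.437 kΩ; upper segment (1−x)·R_p = 0.7528 kΩ.
Lower segment in parallel with the load: 2.437 ‖ 10.3 = 1.971 kΩ.
Then V_out = V_DC · 1.971/(0.7528 + 1.971) = 5.601 V.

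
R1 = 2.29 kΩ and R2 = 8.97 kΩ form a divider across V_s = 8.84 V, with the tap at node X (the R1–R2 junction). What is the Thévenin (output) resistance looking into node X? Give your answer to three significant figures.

R_th ≈ 1.82 kΩ

With V_s suppressed (replaced by a short), R_th = R1 ‖ R2 = (2.290 × 8.97)/(2.290 + 8.97) = 1.824 kΩ.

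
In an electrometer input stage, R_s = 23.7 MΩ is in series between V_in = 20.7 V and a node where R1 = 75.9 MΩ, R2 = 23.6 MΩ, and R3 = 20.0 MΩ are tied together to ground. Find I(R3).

Combine the parallel branches: R_p = (1/75.9 + 1/23.6 + 1/20.0)⁻¹ = 9.474 MΩ.
V_A = 20.7 × 9.474/33.17 = 5.912 V.
I(R3) = V_A / R3 = 5.912/20.0 = 0.2956 µA.
(Check via current divider: I_total = 0.6240 µA; share G_k/ΣG = 0.4737 → same result.)

I ≈ 0.296 µA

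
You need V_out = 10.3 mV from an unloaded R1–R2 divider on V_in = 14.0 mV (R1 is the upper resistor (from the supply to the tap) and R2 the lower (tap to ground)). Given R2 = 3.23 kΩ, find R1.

Required fraction k = V_out/V_in = 0.7357.
R1 = R2·(1/k − 1) = 3.23 × 0.3592 = 1.160 kΩ.

R1 ≈ 1.16 kΩ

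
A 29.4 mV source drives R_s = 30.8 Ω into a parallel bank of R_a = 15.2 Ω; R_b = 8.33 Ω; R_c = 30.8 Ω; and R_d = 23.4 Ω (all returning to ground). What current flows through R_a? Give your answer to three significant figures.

Combine the parallel branches: R_p = (1/15.2 + 1/8.33 + 1/30.8 + 1/23.4)⁻¹ = 3.831 Ω.
V_A by voltage divider: V_A = 29.4 × 3.831/(30.8 + 3.831) = 3.252 mV.
Branch current I = V_A/R_a = 3.252/15.2 = 0.2140 mA.

I ≈ 0.214 mA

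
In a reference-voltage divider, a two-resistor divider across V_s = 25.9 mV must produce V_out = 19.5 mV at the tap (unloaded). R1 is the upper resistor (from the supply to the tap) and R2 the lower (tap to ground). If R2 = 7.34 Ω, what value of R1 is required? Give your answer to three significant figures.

R1 ≈ 2.41 Ω

Required fraction k = V_out/V_s = 0.7529.
So R1 = R2 · (V_s/V_out − 1) = 7.34 × (25.9/19.5 − 1) = 7.34 × 0.3282 = 2.409 Ω.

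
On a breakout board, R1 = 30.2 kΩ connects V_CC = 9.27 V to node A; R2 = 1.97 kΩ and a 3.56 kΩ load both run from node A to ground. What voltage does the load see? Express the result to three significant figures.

V_out ≈ 0.374 V

First combine the lower leg with the load: R2 ‖ R_L = 1.268 kΩ.
Then V_out = V_CC · R2'/(R1 + R2') = 9.27 × 1.268/31.47 = 0.3736 V.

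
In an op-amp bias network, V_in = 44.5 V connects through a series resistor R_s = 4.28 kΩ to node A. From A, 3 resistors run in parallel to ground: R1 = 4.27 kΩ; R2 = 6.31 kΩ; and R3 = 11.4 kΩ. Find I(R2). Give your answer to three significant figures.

I ≈ 2.31 mA

Parallel bank: R_p = 1/(1/4.27 + 1/6.31 + 1/11.4) = 2.082 kΩ.
V_A by voltage divider: V_A = 44.5 × 2.082/(4.28 + 2.082) = 14.56 V.
I(R2) = V_A / R2 = 14.56/6.31 = 2.308 mA.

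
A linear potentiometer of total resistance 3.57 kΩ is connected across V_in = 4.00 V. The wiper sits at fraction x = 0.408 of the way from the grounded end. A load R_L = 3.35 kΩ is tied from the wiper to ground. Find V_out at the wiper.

V_out ≈ 1.30 V

Lower segment x·R_p = 1.457 kΩ; upper segment (1−x)·R_p = 2.113 kΩ.
(x·R_p) ‖ R_L = 1.015 kΩ.
Loaded-divider output: V_out = 4.00 × 0.3245 = 1.298 V.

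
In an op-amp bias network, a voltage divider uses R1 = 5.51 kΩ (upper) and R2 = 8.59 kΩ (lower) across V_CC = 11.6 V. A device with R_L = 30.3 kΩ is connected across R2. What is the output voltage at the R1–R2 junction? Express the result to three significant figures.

V_out ≈ 6.36 V

First combine the lower leg with the load: R2 ‖ R_L = 6.693 kΩ.
Now apply the divider: V_out = 11.6 × 0.5485 = 6.362 V.
(Unloaded it would be 7.07 V; the load pulls it down.)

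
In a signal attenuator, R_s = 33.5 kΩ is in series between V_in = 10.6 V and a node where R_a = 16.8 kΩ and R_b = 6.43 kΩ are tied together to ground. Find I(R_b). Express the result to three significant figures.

I ≈ 0.201 mA

Equivalent of the parallel group: R_p = 4.650 kΩ.
Node voltage V_A = V_in · R_p/(R_s + R_p) = 10.6 × 0.1219 = 1.292 V.
Branch current I = V_A/R_b = 1.292/6.43 = 0.2009 mA.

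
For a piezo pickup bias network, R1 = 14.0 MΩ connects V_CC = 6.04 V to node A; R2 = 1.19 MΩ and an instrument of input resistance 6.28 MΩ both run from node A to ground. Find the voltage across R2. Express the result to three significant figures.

V_out ≈ 0.403 V

The load sits in parallel with R2, giving an effective lower resistance R2' = R2·R_L/(R2+R_L) = 1.000 MΩ.
Then V_out = V_CC · R2'/(R1 + R2') = 6.04 × 1.000/15.00 = 0.4028 V.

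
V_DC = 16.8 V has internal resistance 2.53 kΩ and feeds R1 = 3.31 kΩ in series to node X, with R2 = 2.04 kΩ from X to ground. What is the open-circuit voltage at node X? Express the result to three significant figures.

V_th ≈ 4.35 V

R1' = 2.53 + 3.31 = 5.840 kΩ (source resistance + R1).
Open-circuit (no load on X): V_th = V_DC · R2/(R1' + R2) = 16.8 × 2.04/(5.840 + 2.04) = 4.349 V.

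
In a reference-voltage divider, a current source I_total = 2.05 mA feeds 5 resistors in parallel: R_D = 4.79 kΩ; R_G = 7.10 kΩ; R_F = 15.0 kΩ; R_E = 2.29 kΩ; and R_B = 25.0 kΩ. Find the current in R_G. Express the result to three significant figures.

I ≈ 0.323 mA

Total conductance ΣG = 1/4.79 + 1/7.10 + 1/15.0 + 1/2.29 + 1/25.0 = 0.8930 (units of 1/kΩ).
By the current-divider rule, I = I_total · G_k/ΣG = 2.05 × 0.1577 = 0.3233 mA.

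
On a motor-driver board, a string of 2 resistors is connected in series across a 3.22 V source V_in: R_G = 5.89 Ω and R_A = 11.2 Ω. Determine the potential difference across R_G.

V ≈ 1.11 V

ΣR = 5.89 + 11.2 = 17.09 Ω.
Voltage divider: V = V_in · (5.890 / 17.09) = 3.22 × 0.3446 = 1.110 V.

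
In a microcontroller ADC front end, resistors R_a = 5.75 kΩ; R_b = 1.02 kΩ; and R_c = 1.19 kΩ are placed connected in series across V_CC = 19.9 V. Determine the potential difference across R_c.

V ≈ 2.97 V

Total series resistance ΣR = 5.75 + 1.02 + 1.19 = 7.960 kΩ.
V = V_CC · R/ΣR = 19.9 × 0.1495 = 2.975 V.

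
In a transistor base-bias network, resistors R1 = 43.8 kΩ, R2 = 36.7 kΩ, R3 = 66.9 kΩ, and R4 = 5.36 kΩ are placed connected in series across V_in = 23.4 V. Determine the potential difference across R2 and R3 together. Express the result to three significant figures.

V ≈ 15.9 V

Total series resistance ΣR = 43.8 + 36.7 + 66.9 + 5.36 = 152.8 kΩ.
R_{R2..R3} = 36.7 + 66.9 = 103.6 kΩ.
Voltage divider: V = V_in · (103.6 / 152.8) = 23.4 × 0.6782 = 15.87 V.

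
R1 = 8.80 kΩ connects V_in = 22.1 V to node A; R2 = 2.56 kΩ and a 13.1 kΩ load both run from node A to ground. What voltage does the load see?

V_out ≈ 4.33 V

The load sits in parallel with R2, giving an effective lower resistance R2' = R2·R_L/(R2+R_L) = 2.142 kΩ.
Voltage divider with the loaded lower leg: V_out = 22.1 × 2.142/(8.80 + 2.142) = 22.1 × 0.1957 = 4.325 V.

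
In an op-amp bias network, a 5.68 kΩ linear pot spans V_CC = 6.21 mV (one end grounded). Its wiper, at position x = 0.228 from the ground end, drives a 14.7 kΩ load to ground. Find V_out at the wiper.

V_out ≈ 1.33 mV

The pot divides into 4.385 kΩ above the wiper and 1.295 kΩ below.
R_L loads the lower segment: effective lower R = 1.190 kΩ.
V_out = 6.21 × 1.190/(4.385 + 1.190) = 1.326 mV.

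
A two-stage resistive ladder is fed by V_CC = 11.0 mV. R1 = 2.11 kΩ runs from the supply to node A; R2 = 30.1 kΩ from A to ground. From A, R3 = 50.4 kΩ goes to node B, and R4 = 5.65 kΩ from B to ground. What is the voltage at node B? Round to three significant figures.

V_B ≈ 1.00 mV

The second stage (R3 + R4 = 56.05 kΩ) loads node A in parallel with R2.
Effective lower resistance at A: R2 ‖ 56.05 = 19.58 kΩ.
So V_A = 11.0 × 0.9027 = 9.930 mV.
Stage 2 is unloaded, so V_B = V_A · R4/(R3+R4) = 9.930 × 5.65/56.05 = 1.001 mV.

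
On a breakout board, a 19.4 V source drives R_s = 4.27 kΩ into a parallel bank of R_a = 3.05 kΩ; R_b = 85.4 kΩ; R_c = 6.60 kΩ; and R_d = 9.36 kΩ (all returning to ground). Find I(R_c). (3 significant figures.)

Combine the parallel branches: R_p = (1/3.05 + 1/85.4 + 1/6.60 + 1/9.36)⁻¹ = 1.672 kΩ.
V_A = 19.4 × 1.672/5.942 = 5.460 V.
I(R_c) = V_A / R_c = 5.460/6.60 = 0.8273 mA.
(Check via current divider: I_total = 3.265 mA; share G_k/ΣG = 0.2534 → same result.)

I ≈ 0.827 mA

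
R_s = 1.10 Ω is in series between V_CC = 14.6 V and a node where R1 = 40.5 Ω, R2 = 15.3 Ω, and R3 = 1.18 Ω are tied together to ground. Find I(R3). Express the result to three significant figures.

Parallel bank: R_p = 1/(1/40.5 + 1/15.3 + 1/1.18) = 1.067 Ω.
V_A by voltage divider: V_A = 14.6 × 1.067/(1.10 + 1.067) = 7.188 V.
I(R3) = V_A / R3 = 7.188/1.18 = 6.091 A.
(Check via current divider: I_total = 6.738 A; share G_k/ΣG = 0.9039 → same result.)

I ≈ 6.09 A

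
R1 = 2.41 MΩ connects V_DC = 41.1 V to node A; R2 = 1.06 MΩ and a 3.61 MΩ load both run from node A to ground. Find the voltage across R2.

The load sits in parallel with R2, giving an effective lower resistance R2' = R2·R_L/(R2+R_L) = 0.8194 MΩ.
Then V_out = V_DC · R2'/(R1 + R2') = 41.1 × 0.8194/3.229 = 10.43 V.

V_out ≈ 10.4 V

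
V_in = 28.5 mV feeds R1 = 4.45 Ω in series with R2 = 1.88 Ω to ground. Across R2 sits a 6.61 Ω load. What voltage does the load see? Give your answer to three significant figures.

First combine the lower leg with the load: R2 ‖ R_L = 1.464 Ω.
Then V_out = V_in · R2'/(R1 + R2') = 28.5 × 1.464/5.914 = 7.054 mV.
(Unloaded it would be 8.46 mV; the load pulls it down.)

V_out ≈ 7.05 mV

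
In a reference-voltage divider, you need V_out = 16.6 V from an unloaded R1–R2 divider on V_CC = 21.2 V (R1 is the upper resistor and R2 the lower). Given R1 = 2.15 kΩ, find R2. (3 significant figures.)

R2 ≈ 7.76 kΩ

The divider ratio is R2/(R1+R2) = 16.6/21.2 = 0.7830.
Rearranging, R2 = R1·k/(1−k) = 2.15 × 3.609 = 7.759 kΩ.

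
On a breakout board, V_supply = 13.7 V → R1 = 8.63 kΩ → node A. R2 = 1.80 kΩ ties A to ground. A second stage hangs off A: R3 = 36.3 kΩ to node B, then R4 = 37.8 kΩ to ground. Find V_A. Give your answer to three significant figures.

The second stage (R3 + R4 = 74.10 kΩ) loads node A in parallel with R2.
Effective lower resistance at A: R2 ‖ 74.10 = 1.757 kΩ.
First divider: V_A = V_supply · 1.757/(8.63 + 1.757) = 2.318 V.

V_A ≈ 2.32 V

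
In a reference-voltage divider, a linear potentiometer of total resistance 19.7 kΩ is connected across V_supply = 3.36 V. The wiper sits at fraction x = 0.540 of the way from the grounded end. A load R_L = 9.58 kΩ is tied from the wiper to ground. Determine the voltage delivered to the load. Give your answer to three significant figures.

Lower segment x·R_p = 10.64 kΩ; upper segment (1−x)·R_p = 9.062 kΩ.
R_L loads the lower segment: effective lower R = 5.041 kΩ.
Loaded-divider output: V_out = 3.36 × 0.3574 = 1.201 V.

V_out ≈ 1.20 V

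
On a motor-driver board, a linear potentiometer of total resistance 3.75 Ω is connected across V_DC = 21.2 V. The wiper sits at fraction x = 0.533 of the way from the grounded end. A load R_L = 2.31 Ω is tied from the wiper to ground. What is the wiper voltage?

Lower segment x·R_p = 1.999 Ω; upper segment (1−x)·R_p = 1.751 Ω.
Lower segment in parallel with the load: 1.999 ‖ 2.31 = 1.072 Ω.
Then V_out = V_DC · 1.072/(1.751 + 1.072) = 8.048 V.

V_out ≈ 8.05 V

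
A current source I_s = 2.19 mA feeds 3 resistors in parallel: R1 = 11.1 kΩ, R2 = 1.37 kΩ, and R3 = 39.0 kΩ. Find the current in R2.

I ≈ 1.89 mA

ΣG = 1/11.1 + 1/1.37 + 1/39.0 = 0.8457.
By the current-divider rule, I = I_s · G_k/ΣG = 2.19 × 0.8631 = 1.890 mA.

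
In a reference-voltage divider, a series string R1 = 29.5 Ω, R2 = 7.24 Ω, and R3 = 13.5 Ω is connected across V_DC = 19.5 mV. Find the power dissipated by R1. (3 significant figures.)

P ≈ 4.44 µW

ΣR = 50.24 Ω → I = 19.5/50.24 = 0.3881 mA.
P(R1) = I²·R1 = (0.3881)² × 29.5 = 4.444 µW.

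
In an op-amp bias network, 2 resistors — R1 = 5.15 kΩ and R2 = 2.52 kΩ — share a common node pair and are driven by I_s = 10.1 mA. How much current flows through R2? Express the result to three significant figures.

Two-branch current divider: I_k = I_s · R_other/(R_1 + R_2).
So I = 10.1 × 5.15/7.670 = 6.782 mA.

I ≈ 6.78 mA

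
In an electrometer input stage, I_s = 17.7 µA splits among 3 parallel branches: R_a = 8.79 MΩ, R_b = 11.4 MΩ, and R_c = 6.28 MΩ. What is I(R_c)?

I ≈ 7.81 µA

Total conductance ΣG = 1/8.79 + 1/11.4 + 1/6.28 = 0.3607 (units of 1/MΩ).
R_c takes the fraction G_k/ΣG = 0.1592/0.3607 = 0.4414, so I = 17.7 × 0.4414 = 7.813 µA.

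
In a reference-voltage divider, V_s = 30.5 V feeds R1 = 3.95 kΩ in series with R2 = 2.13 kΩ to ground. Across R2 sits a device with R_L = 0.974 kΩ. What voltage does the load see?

R2 ‖ R_L = (2.13 × 0.974)/(2.13 + 0.974) = 0.6684 kΩ.
Voltage divider with the loaded lower leg: V_out = 30.5 × 0.6684/(3.95 + 0.6684) = 30.5 × 0.1447 = 4.414 V.

V_out ≈ 4.41 V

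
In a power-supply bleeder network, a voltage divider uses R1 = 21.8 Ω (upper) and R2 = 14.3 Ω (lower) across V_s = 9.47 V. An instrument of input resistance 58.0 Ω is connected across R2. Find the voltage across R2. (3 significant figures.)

V_out ≈ 3.27 V

First combine the lower leg with the load: R2 ‖ R_L = 11.47 Ω.
Then V_out = V_s · R2'/(R1 + R2') = 9.47 × 11.47/33.27 = 3.265 V.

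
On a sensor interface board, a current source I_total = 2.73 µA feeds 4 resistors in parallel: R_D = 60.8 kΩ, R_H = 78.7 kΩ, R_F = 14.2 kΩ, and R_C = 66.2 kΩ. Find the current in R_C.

I ≈ 0.360 µA

ΣG = 1/60.8 + 1/78.7 + 1/14.2 + 1/66.2 = 0.1147.
Current divider: I(R_C) = I_total · G_k/ΣG = 2.73 × (0.01511/0.1147) = 2.73 × 0.1317 = 0.3596 µA.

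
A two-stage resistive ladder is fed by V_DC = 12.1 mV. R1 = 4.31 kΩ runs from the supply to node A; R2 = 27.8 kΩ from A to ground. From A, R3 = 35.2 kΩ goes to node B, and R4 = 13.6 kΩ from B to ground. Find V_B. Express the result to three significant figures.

Looking into the second stage from A: R3 + R4 = 48.80 kΩ appears in parallel with R2.
R2 ‖ (R3+R4) = 17.71 kΩ.
So V_A = 12.1 × 0.8043 = 9.732 mV.
Stage 2 is unloaded, so V_B = V_A · R4/(R3+R4) = 9.732 × 13.6/48.80 = 2.712 mV.

V_B ≈ 2.71 mV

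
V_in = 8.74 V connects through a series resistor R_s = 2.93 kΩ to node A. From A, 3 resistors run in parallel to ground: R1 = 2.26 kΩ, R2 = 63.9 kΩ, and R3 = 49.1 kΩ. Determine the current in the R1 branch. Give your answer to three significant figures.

I ≈ 1.61 mA

Combine the parallel branches: R_p = (1/2.26 + 1/63.9 + 1/49.1)⁻¹ = 2.090 kΩ.
V_A by voltage divider: V_A = 8.74 × 2.090/(2.93 + 2.090) = 3.639 V.
Branch current I = V_A/R1 = 3.639/2.26 = 1.610 mA.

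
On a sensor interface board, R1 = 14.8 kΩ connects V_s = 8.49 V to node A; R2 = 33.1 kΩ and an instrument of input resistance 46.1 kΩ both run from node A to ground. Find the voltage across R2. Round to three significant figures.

R2 ‖ R_L = (33.1 × 46.1)/(33.1 + 46.1) = 19.27 kΩ.
Then V_out = V_s · R2'/(R1 + R2') = 8.49 × 19.27/34.07 = 4.802 V.

V_out ≈ 4.80 V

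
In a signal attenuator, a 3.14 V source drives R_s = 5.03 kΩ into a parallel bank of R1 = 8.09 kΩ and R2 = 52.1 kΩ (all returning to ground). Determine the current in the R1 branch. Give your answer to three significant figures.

Equivalent of the parallel group: R_p = 7.003 kΩ.
V_A by voltage divider: V_A = 3.14 × 7.003/(5.03 + 7.003) = 1.827 V.
I(R1) = V_A / R1 = 1.827/8.09 = 0.2259 mA.
(Equivalently: I_total = 0.2610 mA, then current-divider fraction G_k/ΣG = 0.8656.)

I ≈ 0.226 mA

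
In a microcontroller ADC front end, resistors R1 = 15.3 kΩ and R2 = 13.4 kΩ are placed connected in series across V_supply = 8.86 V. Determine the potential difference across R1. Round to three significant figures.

V ≈ 4.72 V

Total series resistance ΣR = 15.3 + 13.4 = 28.70 kΩ.
By the voltage-divider rule, V = 8.86 × 15.30/28.70 = 4.723 V.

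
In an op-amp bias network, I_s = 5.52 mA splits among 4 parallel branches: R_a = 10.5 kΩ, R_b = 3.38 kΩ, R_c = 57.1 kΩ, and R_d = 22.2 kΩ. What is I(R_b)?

I ≈ 3.60 mA

ΣG = 1/10.5 + 1/3.38 + 1/57.1 + 1/22.2 = 0.4537.
R_b takes the fraction G_k/ΣG = 0.2959/0.4537 = 0.6522, so I = 5.52 × 0.6522 = 3.600 mA.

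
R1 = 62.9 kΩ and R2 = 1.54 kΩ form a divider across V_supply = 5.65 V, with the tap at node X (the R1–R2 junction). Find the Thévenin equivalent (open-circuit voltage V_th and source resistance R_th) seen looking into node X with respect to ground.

V_th ≈ 0.135 V, R_th ≈ 1.50 kΩ

Open-circuit (no load on X): V_th = V_supply · R2/(R1 + R2) = 5.65 × 1.54/(62.90 + 1.54) = 0.1350 V.
Zeroing V_supply shorts the top of R1 to ground, so R_th = R1 ‖ R2 = 1.503 kΩ.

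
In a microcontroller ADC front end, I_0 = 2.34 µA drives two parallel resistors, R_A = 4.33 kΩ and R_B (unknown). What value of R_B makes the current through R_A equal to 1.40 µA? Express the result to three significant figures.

In a two-way split, I_A/I_0 = R_B/(R_A + R_B).
1.40/2.34 = R_B/(R_A + R_B) → R_B = R_A · (0.5983)/(1 − 0.5983) = 4.33 × 1.489 = 6.449 kΩ.

R_B ≈ 6.45 kΩ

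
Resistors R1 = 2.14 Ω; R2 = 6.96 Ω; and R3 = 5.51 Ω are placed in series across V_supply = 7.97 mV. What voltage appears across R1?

ΣR = 2.14 + 6.96 + 5.51 = 14.61 Ω.
Voltage divider: V = V_supply · (2.140 / 14.61) = 7.97 × 0.1465 = 1.167 mV.

V ≈ 1.17 mV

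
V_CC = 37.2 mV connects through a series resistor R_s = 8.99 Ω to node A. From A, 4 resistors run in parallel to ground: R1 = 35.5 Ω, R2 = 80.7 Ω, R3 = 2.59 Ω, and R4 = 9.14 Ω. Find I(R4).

Parallel bank: R_p = 1/(1/35.5 + 1/80.7 + 1/2.59 + 1/9.14) = 1.865 Ω.
V_A = 37.2 × 1.865/10.86 = 6.393 mV.
Branch current I = V_A/R4 = 6.393/9.14 = 0.6994 mA.

I ≈ 0.699 mA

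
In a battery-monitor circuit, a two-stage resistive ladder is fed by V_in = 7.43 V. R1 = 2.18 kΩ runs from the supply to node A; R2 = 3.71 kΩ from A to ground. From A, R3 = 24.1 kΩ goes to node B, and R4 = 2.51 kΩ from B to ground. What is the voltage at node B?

Node A sees R2 in parallel with the series input of stage 2, R3 + R4 = 26.61 kΩ.
Effective lower resistance at A: R2 ‖ 26.61 = 3.256 kΩ.
First divider: V_A = V_in · 3.256/(2.18 + 3.256) = 4.450 V.
Then the unloaded second divider: V_B = V_A × R4/(R3+R4) = 4.450 × 0.09433 = 0.4198 V.

V_B ≈ 0.420 V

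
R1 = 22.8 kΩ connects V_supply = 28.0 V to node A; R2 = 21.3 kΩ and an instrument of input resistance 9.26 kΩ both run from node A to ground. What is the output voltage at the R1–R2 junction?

R2 ‖ R_L = (21.3 × 9.26)/(21.3 + 9.26) = 6.454 kΩ.
Voltage divider with the loaded lower leg: V_out = 28.0 × 6.454/(22.8 + 6.454) = 28.0 × 0.2206 = 6.177 V.
(Unloaded it would be 13.5 V; the load pulls it down.)

V_out ≈ 6.18 V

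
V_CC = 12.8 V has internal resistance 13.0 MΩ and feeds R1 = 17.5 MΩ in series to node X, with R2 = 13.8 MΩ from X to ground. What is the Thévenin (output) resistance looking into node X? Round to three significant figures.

R_th ≈ 9.50 MΩ

R1' = 13.0 + 17.5 = 30.50 MΩ (source resistance + R1).
Looking into X with the source shorted: R_th = R1'·R2/(R1'+R2) = 30.50 × 13.8/44.30 = 9.501 MΩ.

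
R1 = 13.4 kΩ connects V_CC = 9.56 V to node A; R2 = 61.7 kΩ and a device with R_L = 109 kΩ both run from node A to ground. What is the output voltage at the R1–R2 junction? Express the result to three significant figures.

V_out ≈ 7.13 V

The load sits in parallel with R2, giving an effective lower resistance R2' = R2·R_L/(R2+R_L) = 39.40 kΩ.
Voltage divider with the loaded lower leg: V_out = 9.56 × 39.40/(13.4 + 39.40) = 9.56 × 0.7462 = 7.134 V.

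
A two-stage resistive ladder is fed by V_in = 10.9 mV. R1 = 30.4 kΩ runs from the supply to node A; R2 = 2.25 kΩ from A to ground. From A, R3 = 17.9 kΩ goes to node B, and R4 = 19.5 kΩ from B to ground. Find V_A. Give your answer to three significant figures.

Looking into the second stage from A: R3 + R4 = 37.40 kΩ appears in parallel with R2.
Effective lower resistance at A: R2 ‖ 37.40 = 2.122 kΩ.
First divider: V_A = V_in · 2.122/(30.4 + 2.122) = 0.7113 mV.

V_A ≈ 0.711 mV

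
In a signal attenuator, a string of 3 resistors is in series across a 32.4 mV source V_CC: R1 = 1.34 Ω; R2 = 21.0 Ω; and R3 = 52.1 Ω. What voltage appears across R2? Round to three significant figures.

V ≈ 9.14 mV

Series total: ΣR = 1.34 + 21.0 + 52.1 = 74.44 Ω.
V = V_CC · R/ΣR = 32.4 × 0.2821 = 9.140 mV.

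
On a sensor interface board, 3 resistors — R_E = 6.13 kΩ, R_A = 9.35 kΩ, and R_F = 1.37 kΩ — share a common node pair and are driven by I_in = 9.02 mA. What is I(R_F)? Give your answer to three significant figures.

Conductances: ΣG = 1/6.13 + 1/9.35 + 1/1.37 = 1.000 (1/kΩ).
R_F takes the fraction G_k/ΣG = 0.7299/1.000 = 0.7299, so I = 9.02 × 0.7299 = 6.584 mA.

I ≈ 6.58 mA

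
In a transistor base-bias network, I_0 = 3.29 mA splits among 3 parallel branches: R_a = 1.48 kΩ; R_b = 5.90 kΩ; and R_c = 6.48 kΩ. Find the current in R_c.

Conductances: ΣG = 1/1.48 + 1/5.90 + 1/6.48 = 0.9995 (1/kΩ).
R_c takes the fraction G_k/ΣG = 0.1543/0.9995 = 0.1544, so I = 3.29 × 0.1544 = 0.5080 mA.

I ≈ 0.508 mA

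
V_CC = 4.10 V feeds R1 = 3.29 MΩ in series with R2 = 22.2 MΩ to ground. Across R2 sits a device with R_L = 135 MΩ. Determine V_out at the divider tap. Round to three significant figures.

The load sits in parallel with R2, giving an effective lower resistance R2' = R2·R_L/(R2+R_L) = 19.06 MΩ.
Now apply the divider: V_out = 4.10 × 0.8528 = 3.497 V.
(Unloaded it would be 3.57 V; the load pulls it down.)

V_out ≈ 3.50 V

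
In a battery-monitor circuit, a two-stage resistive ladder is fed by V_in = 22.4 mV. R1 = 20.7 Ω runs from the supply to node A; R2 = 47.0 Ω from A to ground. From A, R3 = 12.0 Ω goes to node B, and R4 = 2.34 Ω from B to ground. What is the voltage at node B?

V_B ≈ 1.27 mV

The second stage (R3 + R4 = 14.34 Ω) loads node A in parallel with R2.
Effective lower resistance at A: R2 ‖ 14.34 = 10.99 Ω.
First divider: V_A = V_in · 10.99/(20.7 + 10.99) = 7.767 mV.
Then the unloaded second divider: V_B = V_A × R4/(R3+R4) = 7.767 × 0.1632 = 1.267 mV.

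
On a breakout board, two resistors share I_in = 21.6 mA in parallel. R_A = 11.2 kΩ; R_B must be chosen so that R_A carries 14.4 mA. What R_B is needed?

R_B ≈ 22.4 kΩ

In a two-way split, I_A/I_in = R_B/(R_A + R_B).
With f = 0.6667, R_B = R_A · f/(1−f) = 11.2 × 2.000 = 22.40 kΩ.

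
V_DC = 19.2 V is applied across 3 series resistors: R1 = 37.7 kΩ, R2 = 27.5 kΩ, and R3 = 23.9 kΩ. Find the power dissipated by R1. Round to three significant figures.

The common current is I = 19.2/89.10 = 0.2155 mA.
P(R1) = I²·R1 = (0.2155)² × 37.7 = 1.751 mW.

P ≈ 1.75 mW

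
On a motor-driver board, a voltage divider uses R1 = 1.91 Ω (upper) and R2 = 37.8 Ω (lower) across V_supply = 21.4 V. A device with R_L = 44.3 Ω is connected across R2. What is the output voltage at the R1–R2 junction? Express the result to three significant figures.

R2 ‖ R_L = (37.8 × 44.3)/(37.8 + 44.3) = 20.40 Ω.
Then V_out = V_supply · R2'/(R1 + R2') = 21.4 × 20.40/22.31 = 19.57 V.
(Unloaded it would be 20.4 V; the load pulls it down.)

V_out ≈ 19.6 V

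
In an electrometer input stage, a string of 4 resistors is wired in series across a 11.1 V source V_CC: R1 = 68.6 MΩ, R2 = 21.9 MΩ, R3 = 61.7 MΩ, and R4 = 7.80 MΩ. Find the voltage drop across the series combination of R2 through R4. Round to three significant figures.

Series total: ΣR = 68.6 + 21.9 + 61.7 + 7.80 = 160.0 MΩ.
R_{R2..R4} = 21.9 + 61.7 + 7.80 = 91.40 MΩ.
Voltage divider: V = V_CC · (91.40 / 160.0) = 11.1 × 0.5713 = 6.341 V.

V ≈ 6.34 V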